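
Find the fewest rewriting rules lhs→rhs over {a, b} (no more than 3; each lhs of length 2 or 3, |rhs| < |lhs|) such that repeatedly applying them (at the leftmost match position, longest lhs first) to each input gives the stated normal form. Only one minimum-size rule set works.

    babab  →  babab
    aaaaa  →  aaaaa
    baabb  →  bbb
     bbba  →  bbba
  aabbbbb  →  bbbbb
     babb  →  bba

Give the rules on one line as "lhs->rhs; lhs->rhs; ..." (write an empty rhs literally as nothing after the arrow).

aab->b; abb->ba

  | babab
  | aaaaa
  | baabb => bbb
  | bbba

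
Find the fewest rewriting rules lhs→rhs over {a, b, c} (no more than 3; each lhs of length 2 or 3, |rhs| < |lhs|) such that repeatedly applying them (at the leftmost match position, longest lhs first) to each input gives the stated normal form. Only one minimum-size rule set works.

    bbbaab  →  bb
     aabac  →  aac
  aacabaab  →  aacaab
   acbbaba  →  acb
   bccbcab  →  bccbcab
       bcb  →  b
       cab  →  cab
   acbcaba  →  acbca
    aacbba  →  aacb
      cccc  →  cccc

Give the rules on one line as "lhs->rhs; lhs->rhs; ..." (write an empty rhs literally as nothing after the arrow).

  | bbbaab => bbab => bb
  | aabac => aac
  | aacabaab => aacaab
  | acbbaba => acbba => acb

ba->; bcb->b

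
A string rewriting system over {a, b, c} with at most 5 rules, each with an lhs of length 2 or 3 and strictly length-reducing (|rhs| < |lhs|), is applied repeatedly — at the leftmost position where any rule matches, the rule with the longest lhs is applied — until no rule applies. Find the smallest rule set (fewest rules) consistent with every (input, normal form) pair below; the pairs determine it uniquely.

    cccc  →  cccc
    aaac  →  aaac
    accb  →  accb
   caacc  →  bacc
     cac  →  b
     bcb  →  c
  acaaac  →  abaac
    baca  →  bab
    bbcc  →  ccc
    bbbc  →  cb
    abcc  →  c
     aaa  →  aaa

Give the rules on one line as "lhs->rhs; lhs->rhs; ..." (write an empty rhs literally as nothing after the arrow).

abc->; bb->c; bc->b; ca->b

  | cccc
  | aaac
  | accb
  | caacc => bacc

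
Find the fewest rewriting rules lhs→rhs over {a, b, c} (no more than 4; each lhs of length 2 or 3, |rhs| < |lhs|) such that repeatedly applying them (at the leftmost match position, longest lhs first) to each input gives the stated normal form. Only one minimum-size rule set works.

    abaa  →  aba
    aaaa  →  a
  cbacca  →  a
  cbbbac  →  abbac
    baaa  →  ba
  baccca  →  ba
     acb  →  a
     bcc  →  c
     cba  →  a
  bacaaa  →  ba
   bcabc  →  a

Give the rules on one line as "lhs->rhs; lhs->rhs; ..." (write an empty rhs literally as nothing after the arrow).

  | abaa => aba
  | aaaa => aaa => aa => a
  | cbacca => aacca => acca => aca => aa => a
  | cbbbac => abbac

aa->a; bc->; ca->a; cb->a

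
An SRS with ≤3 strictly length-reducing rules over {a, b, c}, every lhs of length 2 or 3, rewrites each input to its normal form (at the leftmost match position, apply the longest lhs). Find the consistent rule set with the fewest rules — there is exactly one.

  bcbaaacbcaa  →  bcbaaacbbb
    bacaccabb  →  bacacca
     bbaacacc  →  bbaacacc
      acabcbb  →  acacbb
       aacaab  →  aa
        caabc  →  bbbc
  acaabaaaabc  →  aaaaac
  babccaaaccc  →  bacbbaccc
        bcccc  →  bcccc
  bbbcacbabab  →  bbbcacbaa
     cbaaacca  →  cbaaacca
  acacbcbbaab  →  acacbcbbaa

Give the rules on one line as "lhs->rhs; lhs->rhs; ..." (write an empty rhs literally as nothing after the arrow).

  | bcbaaacbcaa => bcbaaacbbb
  | bacaccabb => bacaccab => bacacca
  | bbaacacc
  | acabcbb => acacbb

ab->a; caa->bb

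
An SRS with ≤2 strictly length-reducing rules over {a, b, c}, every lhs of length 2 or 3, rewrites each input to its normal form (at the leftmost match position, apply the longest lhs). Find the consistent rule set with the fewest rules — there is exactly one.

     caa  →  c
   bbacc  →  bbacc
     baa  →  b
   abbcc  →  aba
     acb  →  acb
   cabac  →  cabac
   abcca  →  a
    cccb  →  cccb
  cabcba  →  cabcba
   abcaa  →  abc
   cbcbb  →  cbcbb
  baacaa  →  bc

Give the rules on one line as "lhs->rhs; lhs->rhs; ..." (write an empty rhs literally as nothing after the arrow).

aa->; bcc->a

  | caa => c
  | bbacc
  | baa => b
  | abbcc => aba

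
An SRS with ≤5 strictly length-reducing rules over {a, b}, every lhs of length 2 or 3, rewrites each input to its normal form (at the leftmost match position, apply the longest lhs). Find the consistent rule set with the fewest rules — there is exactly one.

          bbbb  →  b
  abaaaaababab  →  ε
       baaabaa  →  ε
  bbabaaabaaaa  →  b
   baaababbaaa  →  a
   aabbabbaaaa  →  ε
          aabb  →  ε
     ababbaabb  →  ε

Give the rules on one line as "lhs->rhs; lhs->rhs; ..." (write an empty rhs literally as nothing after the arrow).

  | bbbb => b
  | abaaaaababab => aaaaababab => baaababab => aababab => bbabab => bab => ε
  | baaabaa => aabaa => bbaa => ba => ε
  | bbabaaabaaaa => baaabaaaa => aabaaaa => bbaaaa => baaa => aa => b

aa->b; ba->; bab->; bbb->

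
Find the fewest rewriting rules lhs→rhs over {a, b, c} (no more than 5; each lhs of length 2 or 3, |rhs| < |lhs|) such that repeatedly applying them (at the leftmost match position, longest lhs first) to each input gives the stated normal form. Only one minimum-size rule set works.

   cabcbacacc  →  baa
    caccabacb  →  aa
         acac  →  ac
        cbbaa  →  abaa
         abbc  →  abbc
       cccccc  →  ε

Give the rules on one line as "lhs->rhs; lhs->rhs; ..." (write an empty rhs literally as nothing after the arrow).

bac->c; ca->; cb->a; cc->

  | cabcbacacc => bcbacacc => baacacc => baacc => baa
  | caccabacb => ccabacb => abacb => acb => aa
  | acac => ac
  | cbbaa => abaa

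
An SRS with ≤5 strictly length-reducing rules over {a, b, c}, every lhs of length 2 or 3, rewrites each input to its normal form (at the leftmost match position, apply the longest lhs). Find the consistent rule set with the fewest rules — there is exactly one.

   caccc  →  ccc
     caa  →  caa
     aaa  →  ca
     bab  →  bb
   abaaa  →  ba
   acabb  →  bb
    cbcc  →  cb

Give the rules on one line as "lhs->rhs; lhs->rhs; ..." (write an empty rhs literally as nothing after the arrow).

aaa->ca; ab->b; ac->; bc->b

  | caccc => ccc
  | caa
  | aaa => ca
  | bab => bb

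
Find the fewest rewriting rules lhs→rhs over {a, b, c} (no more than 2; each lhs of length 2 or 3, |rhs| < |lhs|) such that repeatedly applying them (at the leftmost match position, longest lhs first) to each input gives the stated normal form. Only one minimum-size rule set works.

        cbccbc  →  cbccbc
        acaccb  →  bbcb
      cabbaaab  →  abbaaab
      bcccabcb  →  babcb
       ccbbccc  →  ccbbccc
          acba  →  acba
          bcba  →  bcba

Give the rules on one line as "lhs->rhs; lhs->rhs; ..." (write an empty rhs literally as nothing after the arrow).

aac->bb; ca->a

  | cbccbc
  | acaccb => aaccb => bbcb
  | cabbaaab => abbaaab
  | bcccabcb => bccabcb => bcabcb => babcb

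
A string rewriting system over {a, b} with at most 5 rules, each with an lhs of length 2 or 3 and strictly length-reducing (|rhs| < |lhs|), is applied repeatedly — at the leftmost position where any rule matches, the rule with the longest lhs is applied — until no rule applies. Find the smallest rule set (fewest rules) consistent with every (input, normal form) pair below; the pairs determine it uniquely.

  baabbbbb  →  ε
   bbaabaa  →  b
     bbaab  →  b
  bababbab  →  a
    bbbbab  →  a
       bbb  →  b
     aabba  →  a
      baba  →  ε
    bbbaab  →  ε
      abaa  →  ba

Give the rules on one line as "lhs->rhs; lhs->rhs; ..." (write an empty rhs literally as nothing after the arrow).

  | baabbbbb => bbbbbb => bbbb => bb => ε
  | bbaabaa => aabaa => baa => b
  | bbaab => aab => b
  | bababbab => bbbbab => bbab => ab => a

aa->; ab->a; aba->b; bb->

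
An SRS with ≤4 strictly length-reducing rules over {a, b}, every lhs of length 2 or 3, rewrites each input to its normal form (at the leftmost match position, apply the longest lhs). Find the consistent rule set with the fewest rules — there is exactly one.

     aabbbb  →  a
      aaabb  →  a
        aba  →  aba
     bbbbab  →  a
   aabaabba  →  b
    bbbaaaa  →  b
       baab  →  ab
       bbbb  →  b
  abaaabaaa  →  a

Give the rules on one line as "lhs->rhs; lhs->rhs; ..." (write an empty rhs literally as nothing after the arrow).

  | aabbbb => bbbbb => abbb => aab => bb => a
  | aaabb => babb => baa => bb => a
  | aba
  | bbbbab => abbab => abbb => aab => bb => a

aa->b; bb->a; bba->bb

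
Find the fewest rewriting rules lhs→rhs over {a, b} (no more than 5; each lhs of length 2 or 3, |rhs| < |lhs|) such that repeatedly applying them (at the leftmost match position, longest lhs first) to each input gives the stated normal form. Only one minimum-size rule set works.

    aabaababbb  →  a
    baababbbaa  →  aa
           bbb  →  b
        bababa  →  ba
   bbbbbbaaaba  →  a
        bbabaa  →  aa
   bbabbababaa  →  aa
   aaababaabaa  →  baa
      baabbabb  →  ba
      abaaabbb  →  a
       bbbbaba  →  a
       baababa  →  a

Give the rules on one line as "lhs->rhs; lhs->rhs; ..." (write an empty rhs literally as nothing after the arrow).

aab->b; ab->a; aba->a; bb->

  | aabaababbb => baababbb => bbabbb => abbb => abb => ab => a
  | baababbbaa => bbabbbaa => abbbaa => abbaa => abaa => aa
  | bbb => b
  | bababa => baba => ba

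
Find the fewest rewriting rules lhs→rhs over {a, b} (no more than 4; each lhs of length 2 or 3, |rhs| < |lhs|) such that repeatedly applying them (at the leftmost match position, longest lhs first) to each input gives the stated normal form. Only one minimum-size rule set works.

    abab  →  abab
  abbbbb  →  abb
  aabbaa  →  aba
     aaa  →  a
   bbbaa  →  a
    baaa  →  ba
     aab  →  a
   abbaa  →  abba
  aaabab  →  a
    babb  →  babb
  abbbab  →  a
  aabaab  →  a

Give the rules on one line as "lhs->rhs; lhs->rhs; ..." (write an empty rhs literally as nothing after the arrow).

aa->a; aab->a; bbb->

  | abab
  | abbbbb => abb
  | aabbaa => abaa => aba
  | aaa => aa => a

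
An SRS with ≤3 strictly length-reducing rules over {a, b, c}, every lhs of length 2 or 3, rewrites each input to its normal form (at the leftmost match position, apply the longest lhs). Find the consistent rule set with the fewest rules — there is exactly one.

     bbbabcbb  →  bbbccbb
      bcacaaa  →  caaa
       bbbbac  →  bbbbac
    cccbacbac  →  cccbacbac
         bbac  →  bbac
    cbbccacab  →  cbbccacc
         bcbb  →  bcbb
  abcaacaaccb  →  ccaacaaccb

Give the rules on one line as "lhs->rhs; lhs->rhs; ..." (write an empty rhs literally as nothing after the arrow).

ab->c; bca->

  | bbbabcbb => bbbccbb
  | bcacaaa => caaa
  | bbbbac
  | cccbacbac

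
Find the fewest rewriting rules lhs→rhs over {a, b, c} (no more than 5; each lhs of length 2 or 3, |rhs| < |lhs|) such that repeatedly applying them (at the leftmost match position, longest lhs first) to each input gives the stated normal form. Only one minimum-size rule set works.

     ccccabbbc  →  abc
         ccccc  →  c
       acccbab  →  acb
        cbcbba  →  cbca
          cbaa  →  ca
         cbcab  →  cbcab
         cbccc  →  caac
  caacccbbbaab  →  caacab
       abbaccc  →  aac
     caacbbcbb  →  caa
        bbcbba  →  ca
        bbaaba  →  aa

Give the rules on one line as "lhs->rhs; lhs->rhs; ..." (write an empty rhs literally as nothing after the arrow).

  | ccccabbbc => ccabbbc => abbbc => abc
  | ccccc => ccc => c
  | acccbab => acbab => acb
  | cbcbba => cbca

ba->; bb->; bcc->aa; cc->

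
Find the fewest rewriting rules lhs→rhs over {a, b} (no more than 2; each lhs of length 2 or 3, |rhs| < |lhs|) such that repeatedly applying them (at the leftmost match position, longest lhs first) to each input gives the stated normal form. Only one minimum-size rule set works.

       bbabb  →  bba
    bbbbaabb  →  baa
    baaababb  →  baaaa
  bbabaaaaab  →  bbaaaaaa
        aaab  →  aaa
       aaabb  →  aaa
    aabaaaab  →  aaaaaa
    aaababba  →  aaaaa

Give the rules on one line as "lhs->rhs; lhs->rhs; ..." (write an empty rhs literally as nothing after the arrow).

  | bbabb => bbab => bba
  | bbbbaabb => baabb => baab => baa
  | baaababb => baaaabb => baaaab => baaaa
  | bbabaaaaab => bbaaaaaab => bbaaaaaa

ab->a; bbb->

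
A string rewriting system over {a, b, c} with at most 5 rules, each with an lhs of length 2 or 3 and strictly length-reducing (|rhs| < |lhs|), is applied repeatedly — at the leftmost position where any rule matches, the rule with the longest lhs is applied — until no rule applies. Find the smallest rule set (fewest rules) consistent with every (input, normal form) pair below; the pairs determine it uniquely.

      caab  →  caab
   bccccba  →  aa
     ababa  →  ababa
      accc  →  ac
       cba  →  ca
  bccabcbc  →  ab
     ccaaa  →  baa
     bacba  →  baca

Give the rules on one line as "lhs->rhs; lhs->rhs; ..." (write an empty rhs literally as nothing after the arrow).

  | caab
  | bccccba => bccba => bba => aa
  | ababa
  | accc => ac

bb->a; cb->c; cc->; cca->b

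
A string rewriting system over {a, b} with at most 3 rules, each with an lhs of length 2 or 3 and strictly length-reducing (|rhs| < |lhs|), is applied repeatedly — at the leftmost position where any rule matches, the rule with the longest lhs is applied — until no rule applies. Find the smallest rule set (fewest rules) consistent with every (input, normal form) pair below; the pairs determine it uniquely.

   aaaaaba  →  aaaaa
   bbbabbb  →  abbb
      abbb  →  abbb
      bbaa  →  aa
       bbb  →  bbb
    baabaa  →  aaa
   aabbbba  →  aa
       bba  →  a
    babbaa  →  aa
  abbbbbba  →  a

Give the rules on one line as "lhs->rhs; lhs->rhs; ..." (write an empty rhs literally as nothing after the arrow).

aba->a; ba->a

  | aaaaaba => aaaaa
  | bbbabbb => bbabbb => babbb => abbb
  | abbb
  | bbaa => baa => aa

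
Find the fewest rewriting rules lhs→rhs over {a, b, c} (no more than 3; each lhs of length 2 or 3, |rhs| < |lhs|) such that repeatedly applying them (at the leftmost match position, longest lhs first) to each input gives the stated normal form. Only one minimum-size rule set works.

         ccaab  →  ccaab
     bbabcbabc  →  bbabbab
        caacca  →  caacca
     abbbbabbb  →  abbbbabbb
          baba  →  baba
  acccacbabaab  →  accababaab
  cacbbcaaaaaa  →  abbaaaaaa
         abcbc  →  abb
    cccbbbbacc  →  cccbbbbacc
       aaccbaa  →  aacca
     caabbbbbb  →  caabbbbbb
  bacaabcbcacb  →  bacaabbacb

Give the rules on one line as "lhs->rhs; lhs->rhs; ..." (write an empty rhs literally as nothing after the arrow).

  | ccaab
  | bbabcbabc => bbabbabc => bbabbab
  | caacca
  | abbbbabbb

bc->b; cac->a; cba->c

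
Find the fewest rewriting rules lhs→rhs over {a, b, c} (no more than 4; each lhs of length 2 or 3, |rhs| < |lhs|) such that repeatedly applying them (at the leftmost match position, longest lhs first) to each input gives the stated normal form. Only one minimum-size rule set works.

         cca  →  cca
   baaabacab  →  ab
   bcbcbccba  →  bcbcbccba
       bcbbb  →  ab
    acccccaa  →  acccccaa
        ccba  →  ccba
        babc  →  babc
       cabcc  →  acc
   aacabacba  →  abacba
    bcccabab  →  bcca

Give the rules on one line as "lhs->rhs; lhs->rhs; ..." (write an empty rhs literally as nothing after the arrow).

  | cca
  | baaabacab => babbacab => baaacab => baaabb => babbb => baab => bbb => ab
  | bcbcbccba
  | bcbbb => bcab => bbb => ab

aab->bb; bb->a; cab->bb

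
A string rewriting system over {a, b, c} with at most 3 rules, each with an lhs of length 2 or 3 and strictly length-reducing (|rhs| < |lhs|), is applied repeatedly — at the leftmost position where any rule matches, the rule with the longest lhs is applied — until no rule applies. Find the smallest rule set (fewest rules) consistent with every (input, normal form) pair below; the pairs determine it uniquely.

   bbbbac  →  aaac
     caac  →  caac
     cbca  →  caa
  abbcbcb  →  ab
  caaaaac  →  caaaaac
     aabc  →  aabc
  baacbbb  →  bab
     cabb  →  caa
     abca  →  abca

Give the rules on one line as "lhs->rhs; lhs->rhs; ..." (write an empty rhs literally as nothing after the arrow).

aca->; bb->a; cbc->ca

  | bbbbac => abbac => aaac
  | caac
  | cbca => caa
  | abbcbcb => aacbcb => aacab => ab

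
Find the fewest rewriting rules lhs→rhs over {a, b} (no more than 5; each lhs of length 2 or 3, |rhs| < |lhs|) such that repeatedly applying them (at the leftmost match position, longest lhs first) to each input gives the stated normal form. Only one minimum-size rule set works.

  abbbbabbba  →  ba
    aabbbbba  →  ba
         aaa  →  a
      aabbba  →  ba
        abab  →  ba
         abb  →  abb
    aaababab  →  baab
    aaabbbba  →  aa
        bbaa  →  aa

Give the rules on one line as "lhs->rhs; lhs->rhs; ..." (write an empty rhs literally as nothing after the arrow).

  | abbbbabbba => abbabbba => aabbba => aaba => aba => ba
  | aabbbbba => aabbba => aaba => aba => ba
  | aaa => a
  | aabbba => aaba => aba => ba

aaa->a; aba->ba; bab->ba; bba->a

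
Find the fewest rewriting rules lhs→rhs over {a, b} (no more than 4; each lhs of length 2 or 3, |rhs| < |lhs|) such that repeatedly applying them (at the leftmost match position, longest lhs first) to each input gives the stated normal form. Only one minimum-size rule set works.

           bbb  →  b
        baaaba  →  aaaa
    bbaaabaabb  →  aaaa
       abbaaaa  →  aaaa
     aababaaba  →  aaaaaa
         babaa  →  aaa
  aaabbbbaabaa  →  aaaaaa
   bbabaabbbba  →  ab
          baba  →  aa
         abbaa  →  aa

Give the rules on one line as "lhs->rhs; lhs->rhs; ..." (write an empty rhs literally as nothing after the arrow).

ba->a; bb->; bba->b

  | bbb => b
  | baaaba => aaaba => aaaa
  | bbaaabaabb => baabaabb => aabaabb => aaaabb => aaaa
  | abbaaaa => abaaa => aaaa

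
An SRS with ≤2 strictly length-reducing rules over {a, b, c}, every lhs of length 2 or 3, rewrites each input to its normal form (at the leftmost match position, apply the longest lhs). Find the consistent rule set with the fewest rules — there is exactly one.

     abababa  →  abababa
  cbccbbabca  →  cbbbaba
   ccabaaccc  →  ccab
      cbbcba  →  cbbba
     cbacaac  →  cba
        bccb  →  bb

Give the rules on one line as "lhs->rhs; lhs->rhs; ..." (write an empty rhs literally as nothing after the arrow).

  | abababa
  | cbccbbabca => cbcbbabca => cbbbabca => cbbbaba
  | ccabaaccc => ccabacc => ccabc => ccab
  | cbbcba => cbbba

ac->; bc->b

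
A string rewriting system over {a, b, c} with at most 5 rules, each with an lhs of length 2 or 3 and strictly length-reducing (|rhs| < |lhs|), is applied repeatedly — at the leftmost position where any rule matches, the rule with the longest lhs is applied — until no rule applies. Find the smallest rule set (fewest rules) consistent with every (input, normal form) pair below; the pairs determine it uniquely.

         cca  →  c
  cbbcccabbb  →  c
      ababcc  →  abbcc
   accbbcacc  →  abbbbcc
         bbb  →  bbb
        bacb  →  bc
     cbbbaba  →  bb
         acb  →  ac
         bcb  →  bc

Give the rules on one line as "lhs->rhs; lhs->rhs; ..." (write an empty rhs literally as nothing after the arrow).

ba->b; ca->b; cb->c; ccb->bb

  | cca => cb => c
  | cbbcccabbb => cbcccabbb => ccccabbb => cccbbbb => cbbbbb => cbbbb => cbbb => cbb => cb => c
  | ababcc => abbcc
  | accbbcacc => abbbcacc => abbbbcc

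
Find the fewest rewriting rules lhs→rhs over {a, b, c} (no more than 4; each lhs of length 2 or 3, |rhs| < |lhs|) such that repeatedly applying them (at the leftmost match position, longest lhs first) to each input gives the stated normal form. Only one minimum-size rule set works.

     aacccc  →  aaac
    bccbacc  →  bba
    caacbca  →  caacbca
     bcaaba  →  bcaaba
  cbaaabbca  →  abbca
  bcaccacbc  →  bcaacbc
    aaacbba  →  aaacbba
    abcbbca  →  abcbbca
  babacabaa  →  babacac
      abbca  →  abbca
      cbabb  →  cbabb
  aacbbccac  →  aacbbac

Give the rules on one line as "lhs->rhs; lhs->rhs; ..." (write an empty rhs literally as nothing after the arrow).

baa->c; cc->; ccc->a

  | aacccc => aaac
  | bccbacc => bbacc => bba
  | caacbca
  | bcaaba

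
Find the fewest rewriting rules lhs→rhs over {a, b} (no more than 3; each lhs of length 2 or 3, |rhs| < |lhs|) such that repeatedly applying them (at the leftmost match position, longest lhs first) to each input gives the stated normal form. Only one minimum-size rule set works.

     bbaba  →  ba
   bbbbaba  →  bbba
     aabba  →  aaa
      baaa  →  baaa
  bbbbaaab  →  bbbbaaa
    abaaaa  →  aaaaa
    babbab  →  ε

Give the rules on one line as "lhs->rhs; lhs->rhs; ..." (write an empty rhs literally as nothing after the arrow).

ab->a; bab->

  | bbaba => ba
  | bbbbaba => bbba
  | aabba => aaba => aaa
  | baaa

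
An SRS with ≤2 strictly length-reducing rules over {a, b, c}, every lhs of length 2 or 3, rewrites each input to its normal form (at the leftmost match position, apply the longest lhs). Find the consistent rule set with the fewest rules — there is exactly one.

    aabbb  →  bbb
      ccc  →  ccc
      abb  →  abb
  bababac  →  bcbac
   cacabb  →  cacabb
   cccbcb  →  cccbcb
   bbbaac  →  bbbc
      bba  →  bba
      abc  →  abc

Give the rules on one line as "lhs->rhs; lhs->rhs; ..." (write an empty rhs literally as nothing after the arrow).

  | aabbb => bbb
  | ccc
  | abb
  | bababac => bcbac

aa->; aba->c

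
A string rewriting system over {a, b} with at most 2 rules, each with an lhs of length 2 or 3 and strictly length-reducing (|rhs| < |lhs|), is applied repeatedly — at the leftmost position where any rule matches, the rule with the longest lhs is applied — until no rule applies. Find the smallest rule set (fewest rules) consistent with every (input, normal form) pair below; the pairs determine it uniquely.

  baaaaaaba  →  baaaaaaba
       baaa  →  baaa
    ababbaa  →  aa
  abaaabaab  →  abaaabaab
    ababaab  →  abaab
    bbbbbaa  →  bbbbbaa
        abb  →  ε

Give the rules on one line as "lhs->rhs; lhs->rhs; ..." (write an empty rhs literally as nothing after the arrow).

abb->; bab->b

  | baaaaaaba
  | baaa
  | ababbaa => abbaa => aa
  | abaaabaab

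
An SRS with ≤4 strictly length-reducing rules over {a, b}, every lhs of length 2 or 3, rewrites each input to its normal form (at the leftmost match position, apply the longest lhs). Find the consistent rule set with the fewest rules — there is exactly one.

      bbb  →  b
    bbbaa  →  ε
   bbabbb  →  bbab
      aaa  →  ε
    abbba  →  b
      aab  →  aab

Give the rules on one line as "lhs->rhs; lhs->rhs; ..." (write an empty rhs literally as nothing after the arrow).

aaa->; aba->b; baa->; bbb->b

  | bbb => b
  | bbbaa => baa => ε
  | bbabbb => bbab
  | aaa => ε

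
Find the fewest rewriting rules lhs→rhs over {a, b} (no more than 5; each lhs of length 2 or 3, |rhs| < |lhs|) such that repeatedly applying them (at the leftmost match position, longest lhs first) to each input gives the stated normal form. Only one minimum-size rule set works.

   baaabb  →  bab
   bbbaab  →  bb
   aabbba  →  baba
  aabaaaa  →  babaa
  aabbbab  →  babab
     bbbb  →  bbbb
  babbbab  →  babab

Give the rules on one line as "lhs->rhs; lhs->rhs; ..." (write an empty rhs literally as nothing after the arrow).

  | baaabb => babbb => babb => bab
  | bbbaab => bbab => bb
  | aabbba => babba => baba
  | aabaaaa => baaaaa => babaa

aaa->ab; aab->ba; abb->ab; bba->b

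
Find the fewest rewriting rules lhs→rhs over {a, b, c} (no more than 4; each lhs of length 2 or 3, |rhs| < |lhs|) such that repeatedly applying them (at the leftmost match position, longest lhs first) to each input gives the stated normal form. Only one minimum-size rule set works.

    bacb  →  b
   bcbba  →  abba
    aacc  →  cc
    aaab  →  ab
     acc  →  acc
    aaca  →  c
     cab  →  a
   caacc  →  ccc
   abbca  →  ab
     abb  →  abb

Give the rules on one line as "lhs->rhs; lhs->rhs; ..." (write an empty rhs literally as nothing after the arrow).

  | bacb => baa => b
  | bcbba => abba
  | aacc => cc
  | aaab => ab

aa->; bc->a; ca->c; cb->a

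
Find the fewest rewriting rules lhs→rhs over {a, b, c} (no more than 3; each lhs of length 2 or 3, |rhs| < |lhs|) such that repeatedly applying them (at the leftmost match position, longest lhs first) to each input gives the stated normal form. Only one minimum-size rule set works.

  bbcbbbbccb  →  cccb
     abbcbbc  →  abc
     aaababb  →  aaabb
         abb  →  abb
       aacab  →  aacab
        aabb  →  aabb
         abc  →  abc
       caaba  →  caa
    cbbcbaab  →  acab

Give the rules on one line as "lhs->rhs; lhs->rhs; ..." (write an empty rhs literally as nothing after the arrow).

ba->; bbb->c; cbb->a

  | bbcbbbbccb => bbabbccb => bbbccb => cccb
  | abbcbbc => abbac => abc
  | aaababb => aaabb
  | abb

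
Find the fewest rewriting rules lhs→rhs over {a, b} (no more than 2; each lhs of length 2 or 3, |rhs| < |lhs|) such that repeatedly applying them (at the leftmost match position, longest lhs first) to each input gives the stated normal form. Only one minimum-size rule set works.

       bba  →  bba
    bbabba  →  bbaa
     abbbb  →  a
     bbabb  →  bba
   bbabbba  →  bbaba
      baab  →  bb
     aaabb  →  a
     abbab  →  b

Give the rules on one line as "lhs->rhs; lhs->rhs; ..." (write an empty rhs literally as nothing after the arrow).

  | bba
  | bbabba => bbaa
  | abbbb => abb => a
  | bbabb => bba

aab->b; abb->a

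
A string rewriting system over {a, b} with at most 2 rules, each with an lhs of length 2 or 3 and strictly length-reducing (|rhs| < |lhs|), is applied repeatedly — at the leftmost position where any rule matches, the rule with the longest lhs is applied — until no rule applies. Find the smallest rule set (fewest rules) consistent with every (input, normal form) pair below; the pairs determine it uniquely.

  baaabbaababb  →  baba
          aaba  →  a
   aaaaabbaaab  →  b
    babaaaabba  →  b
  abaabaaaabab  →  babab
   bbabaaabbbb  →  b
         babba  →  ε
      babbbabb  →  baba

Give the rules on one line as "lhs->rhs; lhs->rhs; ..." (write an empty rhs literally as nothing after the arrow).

  | baaabbaababb => bbabbaababb => abbaababb => aaababb => bababb => baba
  | aaba => bba => a
  | aaaaabbaaab => baaabbaaab => bbabbaaab => abbaaab => aaaab => baab => bbb => b
  | babaaaabba => babbaabba => baaabba => bbabba => abba => aa => b

aa->b; bb->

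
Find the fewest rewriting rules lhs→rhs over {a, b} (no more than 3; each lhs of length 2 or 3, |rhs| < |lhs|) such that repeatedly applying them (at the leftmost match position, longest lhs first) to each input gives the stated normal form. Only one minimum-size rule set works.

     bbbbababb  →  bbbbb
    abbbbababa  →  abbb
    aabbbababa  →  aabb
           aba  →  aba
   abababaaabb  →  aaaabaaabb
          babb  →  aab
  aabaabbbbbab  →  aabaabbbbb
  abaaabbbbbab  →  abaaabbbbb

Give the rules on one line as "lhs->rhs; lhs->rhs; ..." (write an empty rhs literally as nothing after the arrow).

bab->aa; bba->b

  | bbbbababb => bbbbabb => bbbbb
  | abbbbababa => abbbbaba => abbbba => abbb
  | aabbbababa => aabbbaba => aabbba => aabb
  | aba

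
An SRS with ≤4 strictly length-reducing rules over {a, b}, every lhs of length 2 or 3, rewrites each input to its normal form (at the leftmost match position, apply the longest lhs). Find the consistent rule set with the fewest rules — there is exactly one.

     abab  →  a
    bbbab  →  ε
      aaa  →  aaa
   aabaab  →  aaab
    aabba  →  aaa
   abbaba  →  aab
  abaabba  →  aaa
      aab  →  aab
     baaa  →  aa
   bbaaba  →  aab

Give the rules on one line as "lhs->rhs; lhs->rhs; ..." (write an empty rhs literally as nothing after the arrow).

  | abab => abb => a
  | bbbab => bab => bb => ε
  | aaa
  | aabaab => aaab

ba->b; baa->a; bb->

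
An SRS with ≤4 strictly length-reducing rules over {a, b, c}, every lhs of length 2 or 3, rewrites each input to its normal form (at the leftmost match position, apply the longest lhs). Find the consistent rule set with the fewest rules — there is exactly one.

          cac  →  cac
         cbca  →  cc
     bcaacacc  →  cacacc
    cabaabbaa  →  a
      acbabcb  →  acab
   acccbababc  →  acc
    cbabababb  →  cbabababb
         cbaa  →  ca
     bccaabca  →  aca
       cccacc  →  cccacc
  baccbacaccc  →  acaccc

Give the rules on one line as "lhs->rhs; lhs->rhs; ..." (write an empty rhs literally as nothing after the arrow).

  | cac
  | cbca => caa => cc
  | bcaacacc => aaacacc => cacacc
  | cabaabbaa => cabcbbaa => caabbaa => ccbbaa => baa => bc => a

aa->c; bc->a; ccb->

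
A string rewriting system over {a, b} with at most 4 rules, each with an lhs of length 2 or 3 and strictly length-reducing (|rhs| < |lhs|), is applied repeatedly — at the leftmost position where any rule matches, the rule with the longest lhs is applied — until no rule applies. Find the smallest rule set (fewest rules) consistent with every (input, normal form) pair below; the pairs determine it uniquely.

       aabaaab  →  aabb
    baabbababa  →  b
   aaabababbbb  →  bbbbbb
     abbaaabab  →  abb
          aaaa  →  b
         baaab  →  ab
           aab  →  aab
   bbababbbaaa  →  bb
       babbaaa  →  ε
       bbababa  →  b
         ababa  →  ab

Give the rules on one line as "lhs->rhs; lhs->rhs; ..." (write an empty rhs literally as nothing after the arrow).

aaa->bb; aba->ab; ba->; baa->

  | aabaaab => aabaab => aabab => aabb
  | baabbababa => bbababa => bbaba => bba => b
  | aaabababbbb => bbbababbbb => bbbabbbb => bbbbbb
  | abbaaabab => ababab => abbab => abb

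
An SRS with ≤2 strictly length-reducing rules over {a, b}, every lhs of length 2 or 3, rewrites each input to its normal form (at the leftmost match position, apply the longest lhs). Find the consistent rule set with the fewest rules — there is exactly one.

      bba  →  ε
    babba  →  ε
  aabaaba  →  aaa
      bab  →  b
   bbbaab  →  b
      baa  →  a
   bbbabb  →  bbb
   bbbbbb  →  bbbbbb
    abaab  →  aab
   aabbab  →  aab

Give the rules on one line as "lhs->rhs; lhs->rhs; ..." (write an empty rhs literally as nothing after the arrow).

  | bba => ε
  | babba => bba => ε
  | aabaaba => aaaba => aaa
  | bab => b

ba->; bba->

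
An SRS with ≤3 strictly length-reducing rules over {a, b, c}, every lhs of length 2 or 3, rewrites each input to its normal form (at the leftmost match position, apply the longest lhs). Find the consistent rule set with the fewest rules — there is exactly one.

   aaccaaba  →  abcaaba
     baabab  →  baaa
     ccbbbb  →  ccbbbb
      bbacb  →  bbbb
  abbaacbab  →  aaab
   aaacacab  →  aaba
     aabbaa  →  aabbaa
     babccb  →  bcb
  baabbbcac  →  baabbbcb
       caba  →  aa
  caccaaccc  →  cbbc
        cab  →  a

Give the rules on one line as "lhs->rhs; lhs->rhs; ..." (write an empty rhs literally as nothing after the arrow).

  | aaccaaba => abcaaba
  | baabab => baaa
  | ccbbbb
  | bbacb => bbbb

ac->b; bab->a; cab->a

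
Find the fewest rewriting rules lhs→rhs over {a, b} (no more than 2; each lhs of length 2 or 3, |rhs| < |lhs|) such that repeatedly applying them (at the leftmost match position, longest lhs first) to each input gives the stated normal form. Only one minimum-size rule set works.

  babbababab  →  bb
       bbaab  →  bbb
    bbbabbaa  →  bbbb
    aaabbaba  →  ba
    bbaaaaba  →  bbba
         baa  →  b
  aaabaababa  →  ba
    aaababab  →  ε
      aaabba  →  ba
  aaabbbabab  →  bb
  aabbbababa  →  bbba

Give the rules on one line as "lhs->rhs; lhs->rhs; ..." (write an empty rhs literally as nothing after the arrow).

  | babbababab => bbababab => bbabab => bbab => bb
  | bbaab => bbb
  | bbbabbaa => bbbbaa => bbbb
  | aaabbaba => abbaba => baba => ba

aa->; ab->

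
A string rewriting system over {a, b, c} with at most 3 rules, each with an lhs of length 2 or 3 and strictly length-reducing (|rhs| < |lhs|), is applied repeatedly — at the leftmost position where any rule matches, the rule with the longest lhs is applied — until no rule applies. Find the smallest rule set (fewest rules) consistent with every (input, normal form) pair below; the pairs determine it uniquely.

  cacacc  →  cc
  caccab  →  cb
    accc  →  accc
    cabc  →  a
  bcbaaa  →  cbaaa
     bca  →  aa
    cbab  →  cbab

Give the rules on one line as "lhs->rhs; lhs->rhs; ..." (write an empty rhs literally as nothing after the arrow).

bc->a; bcb->cb; ca->

  | cacacc => cacc => cc
  | caccab => ccab => cb
  | accc
  | cabc => bc => a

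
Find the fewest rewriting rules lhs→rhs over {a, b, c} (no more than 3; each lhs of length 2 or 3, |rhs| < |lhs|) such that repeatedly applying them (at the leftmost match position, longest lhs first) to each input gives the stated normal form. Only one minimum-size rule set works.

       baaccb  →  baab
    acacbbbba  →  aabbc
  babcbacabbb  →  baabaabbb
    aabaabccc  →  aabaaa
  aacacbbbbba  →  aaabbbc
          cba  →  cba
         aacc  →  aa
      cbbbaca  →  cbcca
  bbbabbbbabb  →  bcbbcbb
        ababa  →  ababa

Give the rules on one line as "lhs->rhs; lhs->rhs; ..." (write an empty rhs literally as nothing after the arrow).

  | baaccb => baacb => baab
  | acacbbbba => aacbbbba => aabbbba => aabbc
  | babcbacabbb => baabacabbb => baabaabbb
  | aabaabccc => aabaaacc => aabaaac => aabaaa

abc->aa; ac->a; bba->c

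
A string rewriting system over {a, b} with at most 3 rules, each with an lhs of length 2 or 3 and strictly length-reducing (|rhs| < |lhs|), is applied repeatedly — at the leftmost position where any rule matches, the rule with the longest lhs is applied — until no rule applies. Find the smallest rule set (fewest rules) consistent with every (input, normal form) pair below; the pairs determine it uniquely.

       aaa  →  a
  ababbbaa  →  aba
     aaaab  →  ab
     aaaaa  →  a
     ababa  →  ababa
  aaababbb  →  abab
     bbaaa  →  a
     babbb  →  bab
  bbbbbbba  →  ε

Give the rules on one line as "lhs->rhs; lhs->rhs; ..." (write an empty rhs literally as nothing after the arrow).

  | aaa => aa => a
  | ababbbaa => ababbaa => abaa => aba
  | aaaab => aaab => aab => ab
  | aaaaa => aaaa => aaa => aa => a

aa->a; bb->b; bba->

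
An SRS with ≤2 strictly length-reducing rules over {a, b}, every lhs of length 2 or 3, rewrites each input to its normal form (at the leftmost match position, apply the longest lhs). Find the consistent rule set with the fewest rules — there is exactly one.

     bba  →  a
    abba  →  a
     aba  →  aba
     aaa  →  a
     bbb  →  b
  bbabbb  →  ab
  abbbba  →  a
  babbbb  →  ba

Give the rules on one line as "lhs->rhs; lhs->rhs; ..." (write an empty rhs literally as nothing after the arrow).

  | bba => a
  | abba => aa => a
  | aba
  | aaa => aa => a

aa->a; bb->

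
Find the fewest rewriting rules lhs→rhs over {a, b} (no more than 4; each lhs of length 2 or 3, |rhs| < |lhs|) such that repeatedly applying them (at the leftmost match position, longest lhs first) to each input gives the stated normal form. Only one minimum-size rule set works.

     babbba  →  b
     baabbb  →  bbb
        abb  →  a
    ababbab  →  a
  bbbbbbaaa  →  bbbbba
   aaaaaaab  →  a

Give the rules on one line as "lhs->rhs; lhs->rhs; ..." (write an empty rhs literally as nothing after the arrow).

aa->b; ab->a; baa->; bab->ab

  | babbba => abbba => abba => aba => aa => b
  | baabbb => bbb
  | abb => ab => a
  | ababbab => aabbab => bbbab => bbab => bab => ab => a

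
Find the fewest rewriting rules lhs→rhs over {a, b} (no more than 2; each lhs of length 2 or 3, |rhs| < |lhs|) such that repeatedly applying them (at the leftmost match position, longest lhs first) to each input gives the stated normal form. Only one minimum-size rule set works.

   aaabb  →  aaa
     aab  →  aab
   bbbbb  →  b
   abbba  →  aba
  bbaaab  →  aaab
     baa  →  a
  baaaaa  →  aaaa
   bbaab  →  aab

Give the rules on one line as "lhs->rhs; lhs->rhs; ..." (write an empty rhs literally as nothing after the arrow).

baa->a; bb->

  | aaabb => aaa
  | aab
  | bbbbb => bbb => b
  | abbba => aba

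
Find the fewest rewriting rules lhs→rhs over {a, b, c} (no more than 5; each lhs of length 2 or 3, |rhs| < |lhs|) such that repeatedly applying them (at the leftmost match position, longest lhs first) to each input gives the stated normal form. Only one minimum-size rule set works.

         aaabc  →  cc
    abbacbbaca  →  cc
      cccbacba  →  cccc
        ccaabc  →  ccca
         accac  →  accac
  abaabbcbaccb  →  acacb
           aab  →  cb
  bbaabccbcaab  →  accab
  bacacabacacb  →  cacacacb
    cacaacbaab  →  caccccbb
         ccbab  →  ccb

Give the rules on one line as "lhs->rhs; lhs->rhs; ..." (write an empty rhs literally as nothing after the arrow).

aa->c; ba->; baa->cb; bc->a

  | aaabc => cabc => caa => cc
  | abbacbbaca => abcbbaca => aabbaca => cbbaca => cbca => caa => cc
  | cccbacba => ccccba => cccc
  | ccaabc => cccbc => ccca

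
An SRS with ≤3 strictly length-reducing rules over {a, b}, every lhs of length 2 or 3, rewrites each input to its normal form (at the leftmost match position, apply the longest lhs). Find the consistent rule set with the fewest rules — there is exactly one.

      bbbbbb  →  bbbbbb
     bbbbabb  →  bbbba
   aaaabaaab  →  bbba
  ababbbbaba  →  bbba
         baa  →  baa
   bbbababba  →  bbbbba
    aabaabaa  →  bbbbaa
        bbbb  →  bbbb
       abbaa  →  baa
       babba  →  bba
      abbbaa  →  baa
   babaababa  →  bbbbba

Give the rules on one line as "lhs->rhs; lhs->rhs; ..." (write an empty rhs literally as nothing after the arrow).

  | bbbbbb
  | bbbbabb => bbbbab => bbbba
  | aaaabaaab => aabbaaab => bbbaaab => bbbabb => bbbab => bbba
  | ababbbbaba => babbbbaba => babbbaba => babbaba => bababa => bbaba => bbba

aab->bb; ab->a; aba->ba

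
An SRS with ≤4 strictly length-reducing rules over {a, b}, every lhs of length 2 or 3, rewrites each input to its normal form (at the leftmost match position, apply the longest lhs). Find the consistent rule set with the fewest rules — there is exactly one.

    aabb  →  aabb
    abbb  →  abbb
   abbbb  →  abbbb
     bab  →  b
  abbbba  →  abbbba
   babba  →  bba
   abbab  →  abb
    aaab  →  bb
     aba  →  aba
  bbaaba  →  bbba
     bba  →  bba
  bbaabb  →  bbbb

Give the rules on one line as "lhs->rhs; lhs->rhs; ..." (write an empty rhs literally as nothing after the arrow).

  | aabb
  | abbb
  | abbbb
  | bab => b

aaa->b; baa->b; bab->b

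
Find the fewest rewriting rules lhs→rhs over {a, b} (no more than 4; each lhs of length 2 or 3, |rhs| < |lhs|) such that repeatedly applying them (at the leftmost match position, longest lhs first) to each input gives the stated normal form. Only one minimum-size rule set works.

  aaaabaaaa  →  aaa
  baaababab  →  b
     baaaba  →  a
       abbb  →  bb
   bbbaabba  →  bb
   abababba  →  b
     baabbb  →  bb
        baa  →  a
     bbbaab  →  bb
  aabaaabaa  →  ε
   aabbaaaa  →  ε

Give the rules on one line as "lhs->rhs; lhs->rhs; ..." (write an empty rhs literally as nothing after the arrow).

ab->; aba->ab; ba->

  | aaaabaaaa => aaaabaaa => aaaabaa => aaaaba => aaaab => aaa
  | baaababab => aababab => aabbab => abab => abb => b
  | baaaba => aaba => aab => a
  | abbb => bb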